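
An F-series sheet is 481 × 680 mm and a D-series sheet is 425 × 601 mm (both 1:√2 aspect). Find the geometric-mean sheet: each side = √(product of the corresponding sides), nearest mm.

Short side: √(481 · 425) = √204425 ≈ 452.1 → 452 mm
Long side: √(680 · 601) = √408680 ≈ 639.3 → 639 mm

452 × 639 mm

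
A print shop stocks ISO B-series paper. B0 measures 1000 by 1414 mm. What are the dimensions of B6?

125 × 176 mm

B1: ⌊1414/2⌋ × 1000 = 707 × 1000 mm
B2: ⌊1000/2⌋ × 707 = 500 × 707 mm
B3: ⌊707/2⌋ × 500 = 353 × 500 mm
B4: ⌊500/2⌋ × 353 = 250 × 353 mm
B5: ⌊353/2⌋ × 250 = 176 × 250 mm
B6: ⌊250/2⌋ × 176 = 125 × 176 mm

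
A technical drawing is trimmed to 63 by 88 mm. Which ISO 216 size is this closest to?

Aspect ratio 88/63 ≈ 1.397 (ISO target is √2 ≈ 1.414).
In the B-series (B0 = 1000 × 1414 mm): B8 = 62 × 88 mm.
Off by 1 mm total — nearest standard size.

B8 (62 × 88 mm)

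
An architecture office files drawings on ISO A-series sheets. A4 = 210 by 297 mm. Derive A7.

A5: ⌊297/2⌋ × 210 = 148 × 210 mm
A6: ⌊210/2⌋ × 148 = 105 × 148 mm
A7: ⌊148/2⌋ × 105 = 74 × 105 mm

74 × 105 mm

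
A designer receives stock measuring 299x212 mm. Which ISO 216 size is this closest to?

A4 (210 × 297 mm)

Aspect ratio 299/212 ≈ 1.410 — close to the ISO √2 ≈ 1.414.
In the A-series (A0 area = 1 m²): A4 = 210 × 297 mm.
Off by 4 mm total — nearest standard size.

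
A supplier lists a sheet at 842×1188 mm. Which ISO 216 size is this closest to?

A0 (841 × 1189 mm)

Aspect ratio 1188/842 ≈ 1.411 — close to the ISO √2 ≈ 1.414.
In the A-series (A0 area = 1 m²): A0 = 841 × 1189 mm.
Off by 2 mm total — nearest standard size.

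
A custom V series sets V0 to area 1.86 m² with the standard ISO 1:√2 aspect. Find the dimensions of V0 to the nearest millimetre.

Let the short side be w mm. Then w · w√2 = 1.86 m² = 1,860,000 mm².
w² = 1,860,000/√2, so w ≈ 1146.8 mm; long side = w√2 ≈ 1621.9 mm.

1147 × 1622 mm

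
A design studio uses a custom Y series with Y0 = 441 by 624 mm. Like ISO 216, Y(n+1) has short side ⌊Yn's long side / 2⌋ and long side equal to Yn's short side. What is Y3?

Y1: ⌊624/2⌋ × 441 = 312 × 441 mm
Y2: ⌊441/2⌋ × 312 = 220 × 312 mm
Y3: ⌊312/2⌋ × 220 = 156 × 220 mm

156 × 220 mm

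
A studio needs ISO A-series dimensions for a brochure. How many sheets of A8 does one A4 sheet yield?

16

Each ISO step halves the sheet: 1 × A4 → 2 × A5 → 4 × A6 → 8 × A7 → …
From A4 to A8 is 4 halving steps: 2^4 = 16.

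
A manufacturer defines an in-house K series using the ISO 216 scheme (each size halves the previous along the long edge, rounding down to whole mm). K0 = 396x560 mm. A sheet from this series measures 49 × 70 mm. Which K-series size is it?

K6

K0: 396 × 560 mm
K1: 280 × 396 mm
K2: 198 × 280 mm
K3: 140 × 198 mm
K4: 99 × 140 mm
K5: 70 × 99 mm
K6: 49 × 70 mm
K7: 35 × 49 mm
→ matches K6.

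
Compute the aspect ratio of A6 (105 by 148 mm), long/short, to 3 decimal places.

1.410

148 / 105 = 1.410
ISO 216 targets √2 ≈ 1.414; the -0.005 deviation is from mm rounding.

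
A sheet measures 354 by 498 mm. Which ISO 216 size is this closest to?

Aspect ratio 498/354 ≈ 1.407 — close to the ISO √2 ≈ 1.414.
In the B-series (B0 = 1000 × 1414 mm): B3 = 353 × 500 mm.
Off by 3 mm total — nearest standard size.

B3 (353 × 500 mm)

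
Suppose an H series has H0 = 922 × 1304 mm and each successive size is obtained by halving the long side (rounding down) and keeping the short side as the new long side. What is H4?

230 × 326 mm

H1 = 652 × 922 mm (from H0 by 1 halving).
H2: ⌊922/2⌋ × 652 = 461 × 652 mm
H3: ⌊652/2⌋ × 461 = 326 × 461 mm
H4: ⌊461/2⌋ × 326 = 230 × 326 mm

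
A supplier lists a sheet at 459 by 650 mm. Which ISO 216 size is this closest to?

C2 (458 × 648 mm)

Aspect ratio 650/459 ≈ 1.416 — close to the ISO √2 ≈ 1.414.
In the C-series (envelope sizes, between A and B): C2 = 458 × 648 mm.
Off by 3 mm total — nearest standard size.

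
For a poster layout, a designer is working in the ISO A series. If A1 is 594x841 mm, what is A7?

A2: ⌊841/2⌋ × 594 = 420 × 594 mm
A3: ⌊594/2⌋ × 420 = 297 × 420 mm
A4: ⌊420/2⌋ × 297 = 210 × 297 mm
A5: ⌊297/2⌋ × 210 = 148 × 210 mm
A6: ⌊210/2⌋ × 148 = 105 × 148 mm
A7: ⌊148/2⌋ × 105 = 74 × 105 mm

74 × 105 mm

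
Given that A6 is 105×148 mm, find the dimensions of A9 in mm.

37 × 52 mm

A7: ⌊148/2⌋ × 105 = 74 × 105 mm
A8: ⌊105/2⌋ × 74 = 52 × 74 mm
A9: ⌊74/2⌋ × 52 = 37 × 52 mm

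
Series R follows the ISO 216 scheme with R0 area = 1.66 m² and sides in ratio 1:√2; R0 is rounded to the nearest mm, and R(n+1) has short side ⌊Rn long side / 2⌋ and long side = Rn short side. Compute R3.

Let R0's short side be w mm. w · w√2 = 1.66 m² = 1,660,000 mm², so w ≈ 1083.4 mm and w√2 ≈ 1532.2 mm → R0 = 1083 × 1532 mm.
R1: ⌊1532/2⌋ × 1083 = 766 × 1083 mm
R2: ⌊1083/2⌋ × 766 = 541 × 766 mm
R3: ⌊766/2⌋ × 541 = 383 × 541 mm

383 × 541 mm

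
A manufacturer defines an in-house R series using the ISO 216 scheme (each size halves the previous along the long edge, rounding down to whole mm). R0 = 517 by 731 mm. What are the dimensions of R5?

91 × 129 mm

R1 = 365 × 517 mm (from R0 by 1 halving).
R2: ⌊517/2⌋ × 365 = 258 × 365 mm
R3: ⌊365/2⌋ × 258 = 182 × 258 mm
R4: ⌊258/2⌋ × 182 = 129 × 182 mm
R5: ⌊182/2⌋ × 129 = 91 × 129 mm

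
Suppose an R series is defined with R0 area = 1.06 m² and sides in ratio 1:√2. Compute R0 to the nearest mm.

866 × 1224 mm

Let the short side be w mm. Then w · w√2 = 1.06 m² = 1,060,000 mm².
w² = 1,060,000/√2, so w ≈ 865.8 mm; long side = w√2 ≈ 1224.4 mm.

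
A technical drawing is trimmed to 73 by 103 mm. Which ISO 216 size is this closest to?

A7 (74 × 105 mm)

Aspect ratio 103/73 ≈ 1.411 — close to the ISO √2 ≈ 1.414.
In the A-series (A0 area = 1 m²): A7 = 74 × 105 mm.
Off by 3 mm total — nearest standard size.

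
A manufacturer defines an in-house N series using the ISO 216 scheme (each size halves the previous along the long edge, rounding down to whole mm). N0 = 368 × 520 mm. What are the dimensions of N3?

N1: ⌊520/2⌋ × 368 = 260 × 368 mm
N2: ⌊368/2⌋ × 260 = 184 × 260 mm
N3: ⌊260/2⌋ × 184 = 130 × 184 mm

130 × 184 mm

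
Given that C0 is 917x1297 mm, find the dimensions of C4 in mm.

C1: ⌊1297/2⌋ × 917 = 648 × 917 mm
C2: ⌊917/2⌋ × 648 = 458 × 648 mm
C3: ⌊648/2⌋ × 458 = 324 × 458 mm
C4: ⌊458/2⌋ × 324 = 229 × 324 mm

229 × 324 mm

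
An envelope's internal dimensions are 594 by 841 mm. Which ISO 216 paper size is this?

A1 (594 × 841 mm)

Aspect ratio 841/594 ≈ 1.416 — close to the ISO √2 ≈ 1.414.
In the A-series (A0 area = 1 m²): A1 = 594 × 841 mm.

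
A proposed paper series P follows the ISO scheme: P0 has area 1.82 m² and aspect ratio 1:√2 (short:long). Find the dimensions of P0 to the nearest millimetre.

1134 × 1604 mm

Let the short side be w mm. Then w · w√2 = 1.82 m² = 1,820,000 mm².
w² = 1,820,000/√2, so w ≈ 1134.4 mm; long side = w√2 ≈ 1604.3 mm.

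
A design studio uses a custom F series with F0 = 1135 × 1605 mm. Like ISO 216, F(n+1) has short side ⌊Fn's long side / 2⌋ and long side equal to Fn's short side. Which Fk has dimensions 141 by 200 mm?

F6

F0: 1135 × 1605 mm
F1: 802 × 1135 mm
F2: 567 × 802 mm
F3: 401 × 567 mm
F4: 283 × 401 mm
F5: 200 × 283 mm
F6: 141 × 200 mm
F7: 100 × 141 mm
→ matches F6.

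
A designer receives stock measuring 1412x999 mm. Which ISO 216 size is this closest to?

Aspect ratio 1412/999 ≈ 1.413 — close to the ISO √2 ≈ 1.414.
In the B-series (B0 = 1000 × 1414 mm): B0 = 1000 × 1414 mm.
Off by 3 mm total — nearest standard size.

B0 (1000 × 1414 mm)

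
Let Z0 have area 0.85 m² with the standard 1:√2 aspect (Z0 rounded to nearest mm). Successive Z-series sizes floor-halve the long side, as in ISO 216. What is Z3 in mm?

274 × 387 mm

Let Z0's short side be w mm. w · w√2 = 0.85 m² = 850,000 mm², so w ≈ 775.3 mm and w√2 ≈ 1096.4 mm → Z0 = 775 × 1096 mm.
Z1: ⌊1096/2⌋ × 775 = 548 × 775 mm
Z2: ⌊775/2⌋ × 548 = 387 × 548 mm
Z3: ⌊548/2⌋ × 387 = 274 × 387 mm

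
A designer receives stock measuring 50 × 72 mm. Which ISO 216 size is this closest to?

A8 (52 × 74 mm)

Aspect ratio 72/50 ≈ 1.440 (ISO target is √2 ≈ 1.414).
In the A-series (A0 area = 1 m²): A8 = 52 × 74 mm.
Off by 4 mm total — nearest standard size.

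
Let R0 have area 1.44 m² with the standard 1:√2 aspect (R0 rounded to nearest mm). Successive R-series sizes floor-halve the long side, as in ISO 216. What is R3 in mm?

Let R0's short side be w mm. w · w√2 = 1.44 m² = 1,440,000 mm², so w ≈ 1009.1 mm and w√2 ≈ 1427.0 mm → R0 = 1009 × 1427 mm.
R1: ⌊1427/2⌋ × 1009 = 713 × 1009 mm
R2: ⌊1009/2⌋ × 713 = 504 × 713 mm
R3: ⌊713/2⌋ × 504 = 356 × 504 mm

356 × 504 mm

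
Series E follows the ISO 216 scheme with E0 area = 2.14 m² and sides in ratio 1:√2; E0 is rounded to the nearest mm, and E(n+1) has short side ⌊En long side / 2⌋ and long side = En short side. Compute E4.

307 × 435 mm

Let E0's short side be w mm. w · w√2 = 2.14 m² = 2,140,000 mm², so w ≈ 1230.1 mm and w√2 ≈ 1739.7 mm → E0 = 1230 × 1740 mm.
E1: ⌊1740/2⌋ × 1230 = 870 × 1230 mm
E2: ⌊1230/2⌋ × 870 = 615 × 870 mm
E3: ⌊870/2⌋ × 615 = 435 × 615 mm
E4: ⌊615/2⌋ × 435 = 307 × 435 mm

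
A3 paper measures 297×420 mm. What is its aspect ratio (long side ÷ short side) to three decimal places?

1.414

420 / 297 = 1.414
Matches √2 ≈ 1.414 — the ISO 216 defining ratio.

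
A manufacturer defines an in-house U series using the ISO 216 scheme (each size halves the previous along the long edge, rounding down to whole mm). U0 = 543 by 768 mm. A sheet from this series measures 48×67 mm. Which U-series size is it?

U7

U0: 543 × 768 mm
U1: 384 × 543 mm
U2: 271 × 384 mm
U3: 192 × 271 mm
U4: 135 × 192 mm
U5: 96 × 135 mm
U6: 67 × 96 mm
U7: 48 × 67 mm
U8: 33 × 48 mm
→ matches U7.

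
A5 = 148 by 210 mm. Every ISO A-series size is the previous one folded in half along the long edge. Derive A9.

A6: ⌊210/2⌋ × 148 = 105 × 148 mm
A7: ⌊148/2⌋ × 105 = 74 × 105 mm
A8: ⌊105/2⌋ × 74 = 52 × 74 mm
A9: ⌊74/2⌋ × 52 = 37 × 52 mm

37 × 52 mm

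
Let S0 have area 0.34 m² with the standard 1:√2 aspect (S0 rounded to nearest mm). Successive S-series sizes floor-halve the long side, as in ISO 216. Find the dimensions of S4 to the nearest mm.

Let S0's short side be w mm. w · w√2 = 0.34 m² = 340,000 mm², so w ≈ 490.3 mm and w√2 ≈ 693.4 mm → S0 = 490 × 693 mm.
S1: ⌊693/2⌋ × 490 = 346 × 490 mm
S2: ⌊490/2⌋ × 346 = 245 × 346 mm
S3: ⌊346/2⌋ × 245 = 173 × 245 mm
S4: ⌊245/2⌋ × 173 = 122 × 173 mm

122 × 173 mm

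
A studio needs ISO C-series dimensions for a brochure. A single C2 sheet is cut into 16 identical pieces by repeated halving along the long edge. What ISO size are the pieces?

16 = 2^4, so 4 halving steps.
C2 → C3 → … → C6 after 4 steps.

C6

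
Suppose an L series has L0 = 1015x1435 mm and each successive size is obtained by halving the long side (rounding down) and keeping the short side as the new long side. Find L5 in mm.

179 × 253 mm

L1 = 717 × 1015 mm (from L0 by 1 halving).
L2: ⌊1015/2⌋ × 717 = 507 × 717 mm
L3: ⌊717/2⌋ × 507 = 358 × 507 mm
L4: ⌊507/2⌋ × 358 = 253 × 358 mm
L5: ⌊358/2⌋ × 253 = 179 × 253 mm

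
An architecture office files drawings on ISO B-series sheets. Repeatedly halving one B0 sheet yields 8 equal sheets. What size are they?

8 = 2^3, so 3 halving steps.
B0 → B1 → … → B3 after 3 steps.

B3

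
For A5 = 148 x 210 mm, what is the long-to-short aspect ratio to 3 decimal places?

1.419

210 / 148 = 1.419
ISO 216 targets √2 ≈ 1.414; the +0.005 deviation is from mm rounding.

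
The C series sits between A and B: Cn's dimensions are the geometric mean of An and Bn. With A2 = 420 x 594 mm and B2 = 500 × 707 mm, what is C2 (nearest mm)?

458 × 648 mm

Short side: √(420 · 500) = √210000 ≈ 458.3 → 458 mm
Long side: √(594 · 707) = √419958 ≈ 648.0 → 648 mm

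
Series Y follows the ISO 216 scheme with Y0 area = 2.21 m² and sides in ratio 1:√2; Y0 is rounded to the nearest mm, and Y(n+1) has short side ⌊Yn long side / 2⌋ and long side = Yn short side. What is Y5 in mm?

221 × 312 mm

Let Y0's short side be w mm. w · w√2 = 2.21 m² = 2,210,000 mm², so w ≈ 1250.1 mm and w√2 ≈ 1767.9 mm → Y0 = 1250 × 1768 mm.
Y1: ⌊1768/2⌋ × 1250 = 884 × 1250 mm
Y2: ⌊1250/2⌋ × 884 = 625 × 884 mm
Y3: ⌊884/2⌋ × 625 = 442 × 625 mm
Y4: ⌊625/2⌋ × 442 = 312 × 442 mm
Y5: ⌊442/2⌋ × 312 = 221 × 312 mm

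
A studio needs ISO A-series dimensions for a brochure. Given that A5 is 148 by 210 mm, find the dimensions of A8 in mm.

A6: ⌊210/2⌋ × 148 = 105 × 148 mm
A7: ⌊148/2⌋ × 105 = 74 × 105 mm
A8: ⌊105/2⌋ × 74 = 52 × 74 mm

52 × 74 mm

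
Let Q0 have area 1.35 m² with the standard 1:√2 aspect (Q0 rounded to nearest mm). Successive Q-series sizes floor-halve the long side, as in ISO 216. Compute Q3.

345 × 488 mm

Let Q0's short side be w mm. w · w√2 = 1.35 m² = 1,350,000 mm², so w ≈ 977.0 mm and w√2 ≈ 1381.7 mm → Q0 = 977 × 1382 mm.
Q1: ⌊1382/2⌋ × 977 = 691 × 977 mm
Q2: ⌊977/2⌋ × 691 = 488 × 691 mm
Q3: ⌊691/2⌋ × 488 = 345 × 488 mm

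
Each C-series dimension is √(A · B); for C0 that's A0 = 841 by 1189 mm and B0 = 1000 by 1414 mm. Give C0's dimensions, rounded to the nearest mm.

Short: √(841 · 1000) = √841000 ≈ 917.1 mm.
Long: √(1189 · 1414) = √1681246 ≈ 1296.6 mm.

917 × 1297 mm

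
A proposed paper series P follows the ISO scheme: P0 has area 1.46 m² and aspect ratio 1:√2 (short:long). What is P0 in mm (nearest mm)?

1016 × 1437 mm

Let the short side be w mm. Then w · w√2 = 1.46 m² = 1,460,000 mm².
w² = 1,460,000/√2, so w ≈ 1016.1 mm; long side = w√2 ≈ 1436.9 mm.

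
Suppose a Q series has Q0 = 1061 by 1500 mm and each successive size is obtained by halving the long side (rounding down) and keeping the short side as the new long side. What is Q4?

265 × 375 mm

Q1: ⌊1500/2⌋ × 1061 = 750 × 1061 mm
Q2: ⌊1061/2⌋ × 750 = 530 × 750 mm
Q3: ⌊750/2⌋ × 530 = 375 × 530 mm
Q4: ⌊530/2⌋ × 375 = 265 × 375 mm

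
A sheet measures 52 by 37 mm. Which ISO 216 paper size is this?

Aspect ratio 52/37 ≈ 1.405 — close to the ISO √2 ≈ 1.414.
In the A-series (A0 area = 1 m²): A9 = 37 × 52 mm.

A9 (37 × 52 mm)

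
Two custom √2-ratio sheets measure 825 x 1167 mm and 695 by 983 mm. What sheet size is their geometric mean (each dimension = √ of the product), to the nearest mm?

Short side: √(825 · 695) = √573375 ≈ 757.2 → 757 mm
Long side: √(1167 · 983) = √1147161 ≈ 1071.1 → 1071 mm

757 × 1071 mm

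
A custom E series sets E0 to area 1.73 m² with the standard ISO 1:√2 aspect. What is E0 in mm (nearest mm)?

1106 × 1564 mm

Let the short side be w mm. Then w · w√2 = 1.73 m² = 1,730,000 mm².
w² = 1,730,000/√2, so w ≈ 1106.0 mm; long side = w√2 ≈ 1564.2 mm.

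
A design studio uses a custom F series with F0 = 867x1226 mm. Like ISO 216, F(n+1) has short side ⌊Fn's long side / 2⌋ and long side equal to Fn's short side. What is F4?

F1: ⌊1226/2⌋ × 867 = 613 × 867 mm
F2: ⌊867/2⌋ × 613 = 433 × 613 mm
F3: ⌊613/2⌋ × 433 = 306 × 433 mm
F4: ⌊433/2⌋ × 306 = 216 × 306 mm

216 × 306 mm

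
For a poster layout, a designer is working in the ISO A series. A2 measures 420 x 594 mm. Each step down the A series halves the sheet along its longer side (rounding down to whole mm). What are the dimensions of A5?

A3: ⌊594/2⌋ × 420 = 297 × 420 mm
A4: ⌊420/2⌋ × 297 = 210 × 297 mm
A5: ⌊297/2⌋ × 210 = 148 × 210 mm

148 × 210 mm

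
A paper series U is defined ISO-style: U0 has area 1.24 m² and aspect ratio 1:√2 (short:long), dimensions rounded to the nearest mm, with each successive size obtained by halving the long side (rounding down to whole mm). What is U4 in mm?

234 × 331 mm

Let U0's short side be w mm. w · w√2 = 1.24 m² = 1,240,000 mm², so w ≈ 936.4 mm and w√2 ≈ 1324.2 mm → U0 = 936 × 1324 mm.
U1: ⌊1324/2⌋ × 936 = 662 × 936 mm
U2: ⌊936/2⌋ × 662 = 468 × 662 mm
U3: ⌊662/2⌋ × 468 = 331 × 468 mm
U4: ⌊468/2⌋ × 331 = 234 × 331 mm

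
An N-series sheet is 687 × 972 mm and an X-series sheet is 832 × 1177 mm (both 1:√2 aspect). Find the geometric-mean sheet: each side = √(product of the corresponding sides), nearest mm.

Short side: √(687 · 832) = √571584 ≈ 756.0 → 756 mm
Long side: √(972 · 1177) = √1144044 ≈ 1069.6 → 1070 mm

756 × 1070 mm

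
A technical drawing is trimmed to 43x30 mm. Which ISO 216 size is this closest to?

Aspect ratio 43/30 ≈ 1.433 (ISO target is √2 ≈ 1.414).
In the B-series (B0 = 1000 × 1414 mm): B10 = 31 × 44 mm.
Off by 2 mm total — nearest standard size.

B10 (31 × 44 mm)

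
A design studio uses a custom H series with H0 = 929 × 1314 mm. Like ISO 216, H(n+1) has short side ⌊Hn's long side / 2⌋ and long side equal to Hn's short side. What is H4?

232 × 328 mm

H1: ⌊1314/2⌋ × 929 = 657 × 929 mm
H2: ⌊929/2⌋ × 657 = 464 × 657 mm
H3: ⌊657/2⌋ × 464 = 328 × 464 mm
H4: ⌊464/2⌋ × 328 = 232 × 328 mm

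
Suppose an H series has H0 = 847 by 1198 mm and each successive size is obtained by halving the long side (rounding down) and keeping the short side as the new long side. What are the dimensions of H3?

299 × 423 mm

H1: ⌊1198/2⌋ × 847 = 599 × 847 mm
H2: ⌊847/2⌋ × 599 = 423 × 599 mm
H3: ⌊599/2⌋ × 423 = 299 × 423 mm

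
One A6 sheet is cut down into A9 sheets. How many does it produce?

8

Each ISO step halves the sheet: 1 × A6 → 2 × A7 → 4 × A8 → 8 × A9
From A6 to A9 is 3 halving steps: 2^3 = 8.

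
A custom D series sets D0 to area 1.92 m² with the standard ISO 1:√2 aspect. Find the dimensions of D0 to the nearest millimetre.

Let the short side be w mm. Then w · w√2 = 1.92 m² = 1,920,000 mm².
w² = 1,920,000/√2, so w ≈ 1165.2 mm; long side = w√2 ≈ 1647.8 mm.

1165 × 1648 mm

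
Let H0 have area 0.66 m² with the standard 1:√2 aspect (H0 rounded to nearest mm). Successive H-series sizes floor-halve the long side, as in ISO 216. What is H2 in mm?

341 × 483 mm

Let H0's short side be w mm. w · w√2 = 0.66 m² = 660,000 mm², so w ≈ 683.1 mm and w√2 ≈ 966.1 mm → H0 = 683 × 966 mm.
H1: ⌊966/2⌋ × 683 = 483 × 683 mm
H2: ⌊683/2⌋ × 483 = 341 × 483 mm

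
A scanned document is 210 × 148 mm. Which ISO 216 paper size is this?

A5 (148 × 210 mm)

Aspect ratio 210/148 ≈ 1.419 — close to the ISO √2 ≈ 1.414.
In the A-series (A0 area = 1 m²): A5 = 148 × 210 mm.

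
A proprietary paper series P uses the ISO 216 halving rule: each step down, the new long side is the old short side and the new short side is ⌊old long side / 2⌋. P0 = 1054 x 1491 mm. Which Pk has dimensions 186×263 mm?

P5

P0: 1054 × 1491 mm
P1: 745 × 1054 mm
P2: 527 × 745 mm
P3: 372 × 527 mm
P4: 263 × 372 mm
P5: 186 × 263 mm
P6: 131 × 186 mm
→ matches P5.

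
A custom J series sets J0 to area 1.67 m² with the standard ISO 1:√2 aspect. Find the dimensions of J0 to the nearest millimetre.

Let the short side be w mm. Then w · w√2 = 1.67 m² = 1,670,000 mm².
w² = 1,670,000/√2, so w ≈ 1086.7 mm; long side = w√2 ≈ 1536.8 mm.

1087 × 1537 mm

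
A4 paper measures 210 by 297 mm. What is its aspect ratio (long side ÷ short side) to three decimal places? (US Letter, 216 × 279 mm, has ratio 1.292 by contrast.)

297 / 210 = 1.414
Matches √2 ≈ 1.414 — the ISO 216 defining ratio.

1.414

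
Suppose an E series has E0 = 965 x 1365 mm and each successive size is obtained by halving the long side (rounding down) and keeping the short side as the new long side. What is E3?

E1: ⌊1365/2⌋ × 965 = 682 × 965 mm
E2: ⌊965/2⌋ × 682 = 482 × 682 mm
E3: ⌊682/2⌋ × 482 = 341 × 482 mm

341 × 482 mm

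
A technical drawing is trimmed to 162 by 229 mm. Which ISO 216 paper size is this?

Aspect ratio 229/162 ≈ 1.414 — close to the ISO √2 ≈ 1.414.
In the C-series (envelope sizes, between A and B): C5 = 162 × 229 mm.

C5 (162 × 229 mm)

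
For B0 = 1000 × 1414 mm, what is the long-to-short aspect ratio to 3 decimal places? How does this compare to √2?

1.414

1414 / 1000 = 1.414
Matches √2 ≈ 1.414 — the ISO 216 defining ratio.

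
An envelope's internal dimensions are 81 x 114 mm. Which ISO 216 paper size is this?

C7 (81 × 114 mm)

Aspect ratio 114/81 ≈ 1.407 — close to the ISO √2 ≈ 1.414.
In the C-series (envelope sizes, between A and B): C7 = 81 × 114 mm.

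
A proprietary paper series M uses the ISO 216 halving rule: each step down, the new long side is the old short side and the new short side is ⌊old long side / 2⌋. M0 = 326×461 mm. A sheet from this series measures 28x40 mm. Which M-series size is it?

M7

M0: 326 × 461 mm
M1: 230 × 326 mm
M2: 163 × 230 mm
M3: 115 × 163 mm
M4: 81 × 115 mm
M5: 57 × 81 mm
M6: 40 × 57 mm
M7: 28 × 40 mm
M8: 20 × 28 mm
→ matches M7.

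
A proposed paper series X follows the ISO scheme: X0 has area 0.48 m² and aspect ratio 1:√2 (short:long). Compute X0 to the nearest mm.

583 × 824 mm

Let the short side be w mm. Then w · w√2 = 0.48 m² = 480,000 mm².
w² = 480,000/√2, so w ≈ 582.6 mm; long side = w√2 ≈ 823.9 mm.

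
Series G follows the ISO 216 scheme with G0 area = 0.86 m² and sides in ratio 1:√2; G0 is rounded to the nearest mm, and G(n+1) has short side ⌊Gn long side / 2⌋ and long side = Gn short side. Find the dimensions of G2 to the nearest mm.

390 × 551 mm

Let G0's short side be w mm. w · w√2 = 0.86 m² = 860,000 mm², so w ≈ 779.8 mm and w√2 ≈ 1102.8 mm → G0 = 780 × 1103 mm.
G1: ⌊1103/2⌋ × 780 = 551 × 780 mm
G2: ⌊780/2⌋ × 551 = 390 × 551 mm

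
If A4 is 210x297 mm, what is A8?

52 × 74 mm

A5: ⌊297/2⌋ × 210 = 148 × 210 mm
A6: ⌊210/2⌋ × 148 = 105 × 148 mm
A7: ⌊148/2⌋ × 105 = 74 × 105 mm
A8: ⌊105/2⌋ × 74 = 52 × 74 mm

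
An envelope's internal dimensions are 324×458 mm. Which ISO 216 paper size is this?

Aspect ratio 458/324 ≈ 1.414 — close to the ISO √2 ≈ 1.414.
In the C-series (envelope sizes, between A and B): C3 = 324 × 458 mm.

C3 (324 × 458 mm)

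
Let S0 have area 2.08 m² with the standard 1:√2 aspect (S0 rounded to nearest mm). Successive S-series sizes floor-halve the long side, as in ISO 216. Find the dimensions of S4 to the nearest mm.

303 × 428 mm

Let S0's short side be w mm. w · w√2 = 2.08 m² = 2,080,000 mm², so w ≈ 1212.8 mm and w√2 ≈ 1715.1 mm → S0 = 1213 × 1715 mm.
S1: ⌊1715/2⌋ × 1213 = 857 × 1213 mm
S2: ⌊1213/2⌋ × 857 = 606 × 857 mm
S3: ⌊857/2⌋ × 606 = 428 × 606 mm
S4: ⌊606/2⌋ × 428 = 303 × 428 mm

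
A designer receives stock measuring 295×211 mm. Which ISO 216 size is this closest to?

A4 (210 × 297 mm)

Aspect ratio 295/211 ≈ 1.398 (ISO target is √2 ≈ 1.414).
In the A-series (A0 area = 1 m²): A4 = 210 × 297 mm.
Off by 3 mm total — nearest standard size.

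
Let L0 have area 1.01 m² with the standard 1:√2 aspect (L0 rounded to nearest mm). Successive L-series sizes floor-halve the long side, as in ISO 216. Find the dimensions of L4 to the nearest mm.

211 × 298 mm

Let L0's short side be w mm. w · w√2 = 1.01 m² = 1,010,000 mm², so w ≈ 845.1 mm and w√2 ≈ 1195.1 mm → L0 = 845 × 1195 mm.
L1: ⌊1195/2⌋ × 845 = 597 × 845 mm
L2: ⌊845/2⌋ × 597 = 422 × 597 mm
L3: ⌊597/2⌋ × 422 = 298 × 422 mm
L4: ⌊422/2⌋ × 298 = 211 × 298 mm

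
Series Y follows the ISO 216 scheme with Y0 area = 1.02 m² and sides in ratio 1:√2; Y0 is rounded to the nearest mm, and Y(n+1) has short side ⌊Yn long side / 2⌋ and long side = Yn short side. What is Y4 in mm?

Let Y0's short side be w mm. w · w√2 = 1.02 m² = 1,020,000 mm², so w ≈ 849.3 mm and w√2 ≈ 1201.0 mm → Y0 = 849 × 1201 mm.
Y1: ⌊1201/2⌋ × 849 = 600 × 849 mm
Y2: ⌊849/2⌋ × 600 = 424 × 600 mm
Y3: ⌊600/2⌋ × 424 = 300 × 424 mm
Y4: ⌊424/2⌋ × 300 = 212 × 300 mm

212 × 300 mm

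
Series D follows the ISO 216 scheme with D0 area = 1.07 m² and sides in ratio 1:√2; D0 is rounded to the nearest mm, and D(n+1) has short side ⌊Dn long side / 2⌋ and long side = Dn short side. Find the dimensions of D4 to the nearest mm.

217 × 307 mm

Let D0's short side be w mm. w · w√2 = 1.07 m² = 1,070,000 mm², so w ≈ 869.8 mm and w√2 ≈ 1230.1 mm → D0 = 870 × 1230 mm.
D1: ⌊1230/2⌋ × 870 = 615 × 870 mm
D2: ⌊870/2⌋ × 615 = 435 × 615 mm
D3: ⌊615/2⌋ × 435 = 307 × 435 mm
D4: ⌊435/2⌋ × 307 = 217 × 307 mm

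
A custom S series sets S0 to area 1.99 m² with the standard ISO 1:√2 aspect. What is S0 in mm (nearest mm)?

1186 × 1678 mm

Let the short side be w mm. Then w · w√2 = 1.99 m² = 1,990,000 mm².
w² = 1,990,000/√2, so w ≈ 1186.2 mm; long side = w√2 ≈ 1677.6 mm.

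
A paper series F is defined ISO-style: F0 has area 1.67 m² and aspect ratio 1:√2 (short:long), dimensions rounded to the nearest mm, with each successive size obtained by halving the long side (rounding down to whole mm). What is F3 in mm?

Let F0's short side be w mm. w · w√2 = 1.67 m² = 1,670,000 mm², so w ≈ 1086.7 mm and w√2 ≈ 1536.8 mm → F0 = 1087 × 1537 mm.
F1: ⌊1537/2⌋ × 1087 = 768 × 1087 mm
F2: ⌊1087/2⌋ × 768 = 543 × 768 mm
F3: ⌊768/2⌋ × 543 = 384 × 543 mm

384 × 543 mm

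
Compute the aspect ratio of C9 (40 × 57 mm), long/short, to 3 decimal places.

1.425

57 / 40 = 1.425
ISO 216 targets √2 ≈ 1.414; the +0.011 deviation is from mm rounding.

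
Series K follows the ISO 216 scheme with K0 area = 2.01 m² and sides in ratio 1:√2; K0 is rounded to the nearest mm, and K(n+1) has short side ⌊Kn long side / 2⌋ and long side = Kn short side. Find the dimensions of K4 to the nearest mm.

298 × 421 mm

Let K0's short side be w mm. w · w√2 = 2.01 m² = 2,010,000 mm², so w ≈ 1192.2 mm and w√2 ≈ 1686.0 mm → K0 = 1192 × 1686 mm.
K1: ⌊1686/2⌋ × 1192 = 843 × 1192 mm
K2: ⌊1192/2⌋ × 843 = 596 × 843 mm
K3: ⌊843/2⌋ × 596 = 421 × 596 mm
K4: ⌊596/2⌋ × 421 = 298 × 421 mm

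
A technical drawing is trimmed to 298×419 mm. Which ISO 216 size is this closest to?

Aspect ratio 419/298 ≈ 1.406 — close to the ISO √2 ≈ 1.414.
In the A-series (A0 area = 1 m²): A3 = 297 × 420 mm.
Off by 2 mm total — nearest standard size.

A3 (297 × 420 mm)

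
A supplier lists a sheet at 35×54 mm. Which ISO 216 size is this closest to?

A9 (37 × 52 mm)

Aspect ratio 54/35 ≈ 1.543 (ISO target is √2 ≈ 1.414).
In the A-series (A0 area = 1 m²): A9 = 37 × 52 mm.
Off by 4 mm total — nearest standard size.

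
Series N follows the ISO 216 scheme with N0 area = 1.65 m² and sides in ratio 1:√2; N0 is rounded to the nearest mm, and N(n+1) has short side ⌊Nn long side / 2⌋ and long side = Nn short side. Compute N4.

270 × 382 mm

Let N0's short side be w mm. w · w√2 = 1.65 m² = 1,650,000 mm², so w ≈ 1080.2 mm and w√2 ≈ 1527.6 mm → N0 = 1080 × 1528 mm.
N1: ⌊1528/2⌋ × 1080 = 764 × 1080 mm
N2: ⌊1080/2⌋ × 764 = 540 × 764 mm
N3: ⌊764/2⌋ × 540 = 382 × 540 mm
N4: ⌊540/2⌋ × 382 = 270 × 382 mm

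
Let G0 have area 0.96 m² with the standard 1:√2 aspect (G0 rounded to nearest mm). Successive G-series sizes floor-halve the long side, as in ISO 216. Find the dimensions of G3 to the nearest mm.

291 × 412 mm

Let G0's short side be w mm. w · w√2 = 0.96 m² = 960,000 mm², so w ≈ 823.9 mm and w√2 ≈ 1165.2 mm → G0 = 824 × 1165 mm.
G1: ⌊1165/2⌋ × 824 = 582 × 824 mm
G2: ⌊824/2⌋ × 582 = 412 × 582 mm
G3: ⌊582/2⌋ × 412 = 291 × 412 mm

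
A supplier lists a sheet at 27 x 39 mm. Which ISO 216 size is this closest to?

C10 (28 × 40 mm)

Aspect ratio 39/27 ≈ 1.444 (ISO target is √2 ≈ 1.414).
In the C-series (envelope sizes, between A and B): C10 = 28 × 40 mm.
Off by 2 mm total — nearest standard size.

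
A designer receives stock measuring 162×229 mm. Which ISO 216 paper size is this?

C5 (162 × 229 mm)

Aspect ratio 229/162 ≈ 1.414 — close to the ISO √2 ≈ 1.414.
In the C-series (envelope sizes, between A and B): C5 = 162 × 229 mm.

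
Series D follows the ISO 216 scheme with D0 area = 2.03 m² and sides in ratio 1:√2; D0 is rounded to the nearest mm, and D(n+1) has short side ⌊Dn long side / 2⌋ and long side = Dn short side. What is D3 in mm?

Let D0's short side be w mm. w · w√2 = 2.03 m² = 2,030,000 mm², so w ≈ 1198.1 mm and w√2 ≈ 1694.4 mm → D0 = 1198 × 1694 mm.
D1: ⌊1694/2⌋ × 1198 = 847 × 1198 mm
D2: ⌊1198/2⌋ × 847 = 599 × 847 mm
D3: ⌊847/2⌋ × 599 = 423 × 599 mm

423 × 599 mm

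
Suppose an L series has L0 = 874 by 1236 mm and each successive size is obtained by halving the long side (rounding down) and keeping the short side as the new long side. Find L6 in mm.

L1: ⌊1236/2⌋ × 874 = 618 × 874 mm
L2: ⌊874/2⌋ × 618 = 437 × 618 mm
L3: ⌊618/2⌋ × 437 = 309 × 437 mm
L4: ⌊437/2⌋ × 309 = 218 × 309 mm
L5: ⌊309/2⌋ × 218 = 154 × 218 mm
L6: ⌊218/2⌋ × 154 = 109 × 154 mm

109 × 154 mm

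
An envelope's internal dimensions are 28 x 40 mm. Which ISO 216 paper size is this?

C10 (28 × 40 mm)

Aspect ratio 40/28 ≈ 1.429 — close to the ISO √2 ≈ 1.414.
In the C-series (envelope sizes, between A and B): C10 = 28 × 40 mm.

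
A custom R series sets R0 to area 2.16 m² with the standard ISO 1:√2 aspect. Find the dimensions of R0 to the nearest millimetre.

1236 × 1748 mm

Let the short side be w mm. Then w · w√2 = 2.16 m² = 2,160,000 mm².
w² = 2,160,000/√2, so w ≈ 1235.9 mm; long side = w√2 ≈ 1747.8 mm.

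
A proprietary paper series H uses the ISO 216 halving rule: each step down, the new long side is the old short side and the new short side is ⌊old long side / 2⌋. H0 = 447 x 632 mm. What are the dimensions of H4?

111 × 158 mm

H1: ⌊632/2⌋ × 447 = 316 × 447 mm
H2: ⌊447/2⌋ × 316 = 223 × 316 mm
H3: ⌊316/2⌋ × 223 = 158 × 223 mm
H4: ⌊223/2⌋ × 158 = 111 × 158 mm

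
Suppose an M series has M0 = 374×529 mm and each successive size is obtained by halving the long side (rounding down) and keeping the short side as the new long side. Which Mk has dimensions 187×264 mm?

M0: 374 × 529 mm
M1: 264 × 374 mm
M2: 187 × 264 mm
M3: 132 × 187 mm
→ matches M2.

M2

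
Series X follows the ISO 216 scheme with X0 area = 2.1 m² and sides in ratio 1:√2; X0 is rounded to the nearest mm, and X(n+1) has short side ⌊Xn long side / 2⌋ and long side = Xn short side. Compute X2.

Let X0's short side be w mm. w · w√2 = 2.1 m² = 2,100,000 mm², so w ≈ 1218.6 mm and w√2 ≈ 1723.3 mm → X0 = 1219 × 1723 mm.
X1: ⌊1723/2⌋ × 1219 = 861 × 1219 mm
X2: ⌊1219/2⌋ × 861 = 609 × 861 mm

609 × 861 mm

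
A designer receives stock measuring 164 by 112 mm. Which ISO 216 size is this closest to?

C6 (114 × 162 mm)

Aspect ratio 164/112 ≈ 1.464 (ISO target is √2 ≈ 1.414).
In the C-series (envelope sizes, between A and B): C6 = 114 × 162 mm.
Off by 4 mm total — nearest standard size.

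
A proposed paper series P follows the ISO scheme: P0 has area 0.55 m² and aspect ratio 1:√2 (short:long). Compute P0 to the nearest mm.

Let the short side be w mm. Then w · w√2 = 0.55 m² = 550,000 mm².
w² = 550,000/√2, so w ≈ 623.6 mm; long side = w√2 ≈ 881.9 mm.

624 × 882 mm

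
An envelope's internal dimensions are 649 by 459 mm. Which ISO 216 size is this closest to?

C2 (458 × 648 mm)

Aspect ratio 649/459 ≈ 1.414 — close to the ISO √2 ≈ 1.414.
In the C-series (envelope sizes, between A and B): C2 = 458 × 648 mm.
Off by 2 mm total — nearest standard size.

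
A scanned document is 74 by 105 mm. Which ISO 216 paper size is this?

A7 (74 × 105 mm)

Aspect ratio 105/74 ≈ 1.419 — close to the ISO √2 ≈ 1.414.
In the A-series (A0 area = 1 m²): A7 = 74 × 105 mm.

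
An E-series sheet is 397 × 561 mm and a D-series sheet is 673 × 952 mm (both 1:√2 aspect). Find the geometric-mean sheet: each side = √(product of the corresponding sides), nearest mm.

Short side: √(397 · 673) = √267181 ≈ 516.9 → 517 mm
Long side: √(561 · 952) = √534072 ≈ 730.8 → 731 mm

517 × 731 mm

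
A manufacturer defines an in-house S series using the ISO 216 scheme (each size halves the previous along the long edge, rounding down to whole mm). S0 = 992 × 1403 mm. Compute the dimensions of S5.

175 × 248 mm

S1: ⌊1403/2⌋ × 992 = 701 × 992 mm
S2: ⌊992/2⌋ × 701 = 496 × 701 mm
S3: ⌊701/2⌋ × 496 = 350 × 496 mm
S4: ⌊496/2⌋ × 350 = 248 × 350 mm
S5: ⌊350/2⌋ × 248 = 175 × 248 mm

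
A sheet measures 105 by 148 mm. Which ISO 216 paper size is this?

A6 (105 × 148 mm)

Aspect ratio 148/105 ≈ 1.410 — close to the ISO √2 ≈ 1.414.
In the A-series (A0 area = 1 m²): A6 = 105 × 148 mm.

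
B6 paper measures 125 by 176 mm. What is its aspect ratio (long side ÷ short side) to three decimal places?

1.408

176 / 125 = 1.408
ISO 216 targets √2 ≈ 1.414; the -0.006 deviation is from mm rounding.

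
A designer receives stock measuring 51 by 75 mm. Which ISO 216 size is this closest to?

A8 (52 × 74 mm)

Aspect ratio 75/51 ≈ 1.471 (ISO target is √2 ≈ 1.414).
In the A-series (A0 area = 1 m²): A8 = 52 × 74 mm.
Off by 2 mm total — nearest standard size.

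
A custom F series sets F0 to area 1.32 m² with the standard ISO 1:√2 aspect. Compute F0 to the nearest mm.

966 × 1366 mm

Let the short side be w mm. Then w · w√2 = 1.32 m² = 1,320,000 mm².
w² = 1,320,000/√2, so w ≈ 966.1 mm; long side = w√2 ≈ 1366.3 mm.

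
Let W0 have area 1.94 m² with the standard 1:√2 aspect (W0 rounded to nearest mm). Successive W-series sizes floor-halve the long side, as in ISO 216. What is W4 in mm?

Let W0's short side be w mm. w · w√2 = 1.94 m² = 1,940,000 mm², so w ≈ 1171.2 mm and w√2 ≈ 1656.4 mm → W0 = 1171 × 1656 mm.
W1: ⌊1656/2⌋ × 1171 = 828 × 1171 mm
W2: ⌊1171/2⌋ × 828 = 585 × 828 mm
W3: ⌊828/2⌋ × 585 = 414 × 585 mm
W4: ⌊585/2⌋ × 414 = 292 × 414 mm

292 × 414 mm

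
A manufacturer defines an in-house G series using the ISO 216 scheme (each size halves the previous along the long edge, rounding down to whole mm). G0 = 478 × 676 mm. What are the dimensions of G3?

169 × 239 mm

G1: ⌊676/2⌋ × 478 = 338 × 478 mm
G2: ⌊478/2⌋ × 338 = 239 × 338 mm
G3: ⌊338/2⌋ × 239 = 169 × 239 mm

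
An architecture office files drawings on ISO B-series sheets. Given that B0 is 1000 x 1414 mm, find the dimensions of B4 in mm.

B1: ⌊1414/2⌋ × 1000 = 707 × 1000 mm
B2: ⌊1000/2⌋ × 707 = 500 × 707 mm
B3: ⌊707/2⌋ × 500 = 353 × 500 mm
B4: ⌊500/2⌋ × 353 = 250 × 353 mm

250 × 353 mm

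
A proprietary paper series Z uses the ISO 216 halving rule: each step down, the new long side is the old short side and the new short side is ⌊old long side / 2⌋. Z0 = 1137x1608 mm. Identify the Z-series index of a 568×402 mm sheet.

Z3

Z0: 1137 × 1608 mm
Z1: 804 × 1137 mm
Z2: 568 × 804 mm
Z3: 402 × 568 mm
Z4: 284 × 402 mm
→ matches Z3.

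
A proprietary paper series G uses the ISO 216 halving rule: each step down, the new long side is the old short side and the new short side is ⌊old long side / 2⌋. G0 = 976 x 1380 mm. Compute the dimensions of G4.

G1: ⌊1380/2⌋ × 976 = 690 × 976 mm
G2: ⌊976/2⌋ × 690 = 488 × 690 mm
G3: ⌊690/2⌋ × 488 = 345 × 488 mm
G4: ⌊488/2⌋ × 345 = 244 × 345 mm

244 × 345 mm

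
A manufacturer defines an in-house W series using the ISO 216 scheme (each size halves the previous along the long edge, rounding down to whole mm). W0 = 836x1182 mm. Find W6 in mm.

104 × 147 mm

W1 = 591 × 836 mm (from W0 by 1 halving).
W2: ⌊836/2⌋ × 591 = 418 × 591 mm
W3: ⌊591/2⌋ × 418 = 295 × 418 mm
W4: ⌊418/2⌋ × 295 = 209 × 295 mm
W5: ⌊295/2⌋ × 209 = 147 × 209 mm
W6: ⌊209/2⌋ × 147 = 104 × 147 mm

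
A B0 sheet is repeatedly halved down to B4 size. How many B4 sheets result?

16

B0 = 1000 × 1414 mm; B4 = 250 × 353 mm.
Each halving step doubles the count; 4 steps from B0 to B4.
2^4 = 16.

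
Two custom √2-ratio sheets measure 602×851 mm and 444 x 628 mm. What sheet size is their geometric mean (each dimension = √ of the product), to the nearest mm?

Short side: √(602 · 444) = √267288 ≈ 517.0 → 517 mm
Long side: √(851 · 628) = √534428 ≈ 731.0 → 731 mm

517 × 731 mm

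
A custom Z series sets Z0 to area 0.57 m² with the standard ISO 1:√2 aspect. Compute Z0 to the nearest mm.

635 × 898 mm

Let the short side be w mm. Then w · w√2 = 0.57 m² = 570,000 mm².
w² = 570,000/√2, so w ≈ 634.9 mm; long side = w√2 ≈ 897.8 mm.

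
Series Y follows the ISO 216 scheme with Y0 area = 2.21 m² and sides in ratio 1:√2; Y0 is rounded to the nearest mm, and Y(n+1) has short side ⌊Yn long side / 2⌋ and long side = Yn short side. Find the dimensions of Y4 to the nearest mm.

312 × 442 mm

Let Y0's short side be w mm. w · w√2 = 2.21 m² = 2,210,000 mm², so w ≈ 1250.1 mm and w√2 ≈ 1767.9 mm → Y0 = 1250 × 1768 mm.
Y1: ⌊1768/2⌋ × 1250 = 884 × 1250 mm
Y2: ⌊1250/2⌋ × 884 = 625 × 884 mm
Y3: ⌊884/2⌋ × 625 = 442 × 625 mm
Y4: ⌊625/2⌋ × 442 = 312 × 442 mm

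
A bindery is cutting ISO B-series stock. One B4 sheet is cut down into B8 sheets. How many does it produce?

Each ISO step halves the sheet: 1 × B4 → 2 × B5 → 4 × B6 → 8 × B7 → …
From B4 to B8 is 4 halving steps: 2^4 = 16.

16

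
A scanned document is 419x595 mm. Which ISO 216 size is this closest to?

Aspect ratio 595/419 ≈ 1.420 — close to the ISO √2 ≈ 1.414.
In the A-series (A0 area = 1 m²): A2 = 420 × 594 mm.
Off by 2 mm total — nearest standard size.

A2 (420 × 594 mm)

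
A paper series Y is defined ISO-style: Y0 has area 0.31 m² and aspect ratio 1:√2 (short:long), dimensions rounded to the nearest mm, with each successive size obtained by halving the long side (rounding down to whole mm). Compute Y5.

82 × 117 mm

Let Y0's short side be w mm. w · w√2 = 0.31 m² = 310,000 mm², so w ≈ 468.2 mm and w√2 ≈ 662.1 mm → Y0 = 468 × 662 mm.
Y1: ⌊662/2⌋ × 468 = 331 × 468 mm
Y2: ⌊468/2⌋ × 331 = 234 × 331 mm
Y3: ⌊331/2⌋ × 234 = 165 × 234 mm
Y4: ⌊234/2⌋ × 165 = 117 × 165 mm
Y5: ⌊165/2⌋ × 117 = 82 × 117 mm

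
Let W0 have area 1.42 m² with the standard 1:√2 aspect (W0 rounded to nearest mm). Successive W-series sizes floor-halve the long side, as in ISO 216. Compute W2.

501 × 708 mm

Let W0's short side be w mm. w · w√2 = 1.42 m² = 1,420,000 mm², so w ≈ 1002.0 mm and w√2 ≈ 1417.1 mm → W0 = 1002 × 1417 mm.
W1: ⌊1417/2⌋ × 1002 = 708 × 1002 mm
W2: ⌊1002/2⌋ × 708 = 501 × 708 mm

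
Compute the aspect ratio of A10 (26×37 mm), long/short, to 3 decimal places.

37 / 26 = 1.423
ISO 216 targets √2 ≈ 1.414; the +0.009 deviation is from mm rounding.

1.423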